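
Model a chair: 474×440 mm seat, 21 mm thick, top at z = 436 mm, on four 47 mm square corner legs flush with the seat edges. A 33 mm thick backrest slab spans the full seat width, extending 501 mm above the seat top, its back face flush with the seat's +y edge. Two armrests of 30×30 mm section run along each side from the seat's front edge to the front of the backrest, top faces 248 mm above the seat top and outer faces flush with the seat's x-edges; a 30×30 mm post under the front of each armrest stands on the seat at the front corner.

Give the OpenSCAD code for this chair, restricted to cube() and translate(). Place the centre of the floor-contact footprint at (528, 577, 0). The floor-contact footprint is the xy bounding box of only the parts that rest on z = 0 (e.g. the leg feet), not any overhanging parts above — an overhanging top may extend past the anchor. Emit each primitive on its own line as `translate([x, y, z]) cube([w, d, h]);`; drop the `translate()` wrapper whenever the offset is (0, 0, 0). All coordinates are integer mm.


translate([291, 357, 415]) cube([474, 440, 21]);
translate([291, 357, 0]) cube([47, 47, 415]);
translate([718, 357, 0]) cube([47, 47, 415]);
translate([291, 750, 0]) cube([47, 47, 415]);
translate([718, 750, 0]) cube([47, 47, 415]);
translate([291, 764, 436]) cube([474, 33, 501]);
translate([291, 357, 654]) cube([30, 407, 30]);
translate([735, 357, 654]) cube([30, 407, 30]);
translate([291, 357, 436]) cube([30, 30, 218]);
translate([735, 357, 436]) cube([30, 30, 218]);


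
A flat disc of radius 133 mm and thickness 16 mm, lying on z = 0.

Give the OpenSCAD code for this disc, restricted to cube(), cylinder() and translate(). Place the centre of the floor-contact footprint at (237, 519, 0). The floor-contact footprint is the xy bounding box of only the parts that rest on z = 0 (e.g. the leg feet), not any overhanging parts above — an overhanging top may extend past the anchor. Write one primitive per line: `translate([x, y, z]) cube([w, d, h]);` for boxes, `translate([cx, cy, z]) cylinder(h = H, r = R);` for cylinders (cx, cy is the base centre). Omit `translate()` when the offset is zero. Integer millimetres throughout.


translate([237, 519, 0]) cylinder(h = 16, r = 133);


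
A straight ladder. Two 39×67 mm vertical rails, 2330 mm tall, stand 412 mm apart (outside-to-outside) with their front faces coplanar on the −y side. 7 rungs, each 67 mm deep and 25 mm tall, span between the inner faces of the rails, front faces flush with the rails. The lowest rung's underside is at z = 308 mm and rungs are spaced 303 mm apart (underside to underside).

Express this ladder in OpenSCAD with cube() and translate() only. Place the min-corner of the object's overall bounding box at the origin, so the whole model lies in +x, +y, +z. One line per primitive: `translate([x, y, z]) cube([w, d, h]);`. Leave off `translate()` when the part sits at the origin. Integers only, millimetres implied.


cube([39, 67, 2330]);
translate([373, 0, 0]) cube([39, 67, 2330]);
translate([39, 0, 308]) cube([334, 67, 25]);
translate([39, 0, 611]) cube([334, 67, 25]);
translate([39, 0, 914]) cube([334, 67, 25]);
translate([39, 0, 1217]) cube([334, 67, 25]);
translate([39, 0, 1520]) cube([334, 67, 25]);
translate([39, 0, 1823]) cube([334, 67, 25]);
translate([39, 0, 2126]) cube([334, 67, 25]);


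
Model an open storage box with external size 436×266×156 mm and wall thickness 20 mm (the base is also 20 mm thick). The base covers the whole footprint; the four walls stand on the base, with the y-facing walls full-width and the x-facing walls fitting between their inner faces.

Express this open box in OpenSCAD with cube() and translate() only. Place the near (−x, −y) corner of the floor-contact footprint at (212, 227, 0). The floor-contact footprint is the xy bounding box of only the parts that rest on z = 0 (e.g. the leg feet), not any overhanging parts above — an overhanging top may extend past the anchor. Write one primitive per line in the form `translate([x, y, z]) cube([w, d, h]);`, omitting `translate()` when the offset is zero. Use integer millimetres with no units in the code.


translate([212, 227, 0]) cube([436, 266, 20]);
translate([212, 227, 20]) cube([436, 20, 136]);
translate([212, 473, 20]) cube([436, 20, 136]);
translate([212, 247, 20]) cube([20, 226, 136]);
translate([628, 247, 20]) cube([20, 226, 136]);


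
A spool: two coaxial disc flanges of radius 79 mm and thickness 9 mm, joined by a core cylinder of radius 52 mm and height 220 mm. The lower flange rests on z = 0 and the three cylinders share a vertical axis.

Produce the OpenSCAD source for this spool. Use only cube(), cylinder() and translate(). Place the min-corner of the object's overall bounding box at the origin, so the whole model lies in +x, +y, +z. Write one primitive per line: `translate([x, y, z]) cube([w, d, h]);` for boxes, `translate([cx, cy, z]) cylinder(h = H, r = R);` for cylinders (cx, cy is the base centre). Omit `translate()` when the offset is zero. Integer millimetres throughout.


translate([79, 79, 0]) cylinder(h = 9, r = 79);
translate([79, 79, 9]) cylinder(h = 220, r = 52);
translate([79, 79, 229]) cylinder(h = 9, r = 79);


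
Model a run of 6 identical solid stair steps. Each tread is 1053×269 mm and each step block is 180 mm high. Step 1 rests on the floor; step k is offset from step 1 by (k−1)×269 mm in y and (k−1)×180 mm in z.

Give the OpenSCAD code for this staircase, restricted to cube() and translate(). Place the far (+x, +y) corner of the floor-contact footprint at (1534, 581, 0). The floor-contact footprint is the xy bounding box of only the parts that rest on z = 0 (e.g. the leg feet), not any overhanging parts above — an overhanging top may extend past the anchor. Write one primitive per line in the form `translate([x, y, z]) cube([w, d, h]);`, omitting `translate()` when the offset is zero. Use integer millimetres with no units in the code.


translate([481, 312, 0]) cube([1053, 269, 180]);
translate([481, 581, 180]) cube([1053, 269, 180]);
translate([481, 850, 360]) cube([1053, 269, 180]);
translate([481, 1119, 540]) cube([1053, 269, 180]);
translate([481, 1388, 720]) cube([1053, 269, 180]);
translate([481, 1657, 900]) cube([1053, 269, 180]);


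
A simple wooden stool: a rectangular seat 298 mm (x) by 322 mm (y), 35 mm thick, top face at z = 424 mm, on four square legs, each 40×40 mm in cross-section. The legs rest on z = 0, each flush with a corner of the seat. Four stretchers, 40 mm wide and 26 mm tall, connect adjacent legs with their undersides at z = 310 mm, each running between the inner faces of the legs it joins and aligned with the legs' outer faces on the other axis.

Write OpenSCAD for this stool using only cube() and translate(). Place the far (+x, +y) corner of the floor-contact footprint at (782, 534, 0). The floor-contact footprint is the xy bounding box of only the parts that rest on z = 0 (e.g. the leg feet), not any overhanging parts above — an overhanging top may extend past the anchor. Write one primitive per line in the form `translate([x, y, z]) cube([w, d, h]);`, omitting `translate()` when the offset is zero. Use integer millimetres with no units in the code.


// leg_h = 424 - 35 = 389
// stretcher span = 298 - 2*40 = 218
translate([484, 212, 389]) cube([298, 322, 35]);
translate([484, 212, 0]) cube([40, 40, 389]);
translate([742, 212, 0]) cube([40, 40, 389]);
translate([484, 494, 0]) cube([40, 40, 389]);
translate([742, 494, 0]) cube([40, 40, 389]);
translate([524, 212, 310]) cube([218, 40, 26]);
translate([524, 494, 310]) cube([218, 40, 26]);
translate([484, 252, 310]) cube([40, 242, 26]);
translate([742, 252, 310]) cube([40, 242, 26]);


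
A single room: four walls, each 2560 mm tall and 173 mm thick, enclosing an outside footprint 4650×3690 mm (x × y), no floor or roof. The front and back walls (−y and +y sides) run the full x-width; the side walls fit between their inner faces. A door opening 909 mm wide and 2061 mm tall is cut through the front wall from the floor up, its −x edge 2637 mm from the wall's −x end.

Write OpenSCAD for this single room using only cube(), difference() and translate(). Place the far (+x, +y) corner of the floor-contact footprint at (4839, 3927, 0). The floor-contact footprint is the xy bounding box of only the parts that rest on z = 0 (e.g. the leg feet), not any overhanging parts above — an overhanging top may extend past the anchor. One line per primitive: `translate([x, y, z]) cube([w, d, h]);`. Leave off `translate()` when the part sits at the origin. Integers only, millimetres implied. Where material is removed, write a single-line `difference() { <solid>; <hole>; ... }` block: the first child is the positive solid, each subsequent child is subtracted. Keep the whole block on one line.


difference() { translate([189, 237, 0]) cube([4650, 173, 2560]); translate([2826, 237, 0]) cube([909, 173, 2061]); }
translate([189, 3754, 0]) cube([4650, 173, 2560]);
translate([189, 410, 0]) cube([173, 3344, 2560]);
translate([4666, 410, 0]) cube([173, 3344, 2560]);


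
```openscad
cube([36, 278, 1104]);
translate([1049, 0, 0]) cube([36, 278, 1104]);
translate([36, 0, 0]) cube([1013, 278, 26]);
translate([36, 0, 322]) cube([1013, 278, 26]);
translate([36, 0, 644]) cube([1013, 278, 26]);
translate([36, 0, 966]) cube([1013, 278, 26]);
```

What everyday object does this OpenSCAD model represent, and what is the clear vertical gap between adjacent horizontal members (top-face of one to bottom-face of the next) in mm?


A bookshelf. The clear shelf gap is 296 mm.

Two tall side panels with 4 horizontal boards between them — a bookshelf. The first two shelf undersides are at z = 0 and z = 322; with shelf thickness 26, the clear gap is 322 − 0 − 26 = 296 mm.


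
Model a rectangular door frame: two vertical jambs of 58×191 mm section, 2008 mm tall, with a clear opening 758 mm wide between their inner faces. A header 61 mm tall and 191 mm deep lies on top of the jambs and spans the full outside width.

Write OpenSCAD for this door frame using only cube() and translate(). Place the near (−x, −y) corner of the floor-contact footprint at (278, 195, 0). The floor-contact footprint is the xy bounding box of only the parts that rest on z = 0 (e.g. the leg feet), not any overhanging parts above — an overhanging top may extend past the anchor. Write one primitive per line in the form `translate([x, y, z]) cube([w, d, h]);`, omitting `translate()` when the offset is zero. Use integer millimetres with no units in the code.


translate([278, 195, 0]) cube([58, 191, 2008]);
translate([1094, 195, 0]) cube([58, 191, 2008]);
translate([278, 195, 2008]) cube([874, 191, 61]);


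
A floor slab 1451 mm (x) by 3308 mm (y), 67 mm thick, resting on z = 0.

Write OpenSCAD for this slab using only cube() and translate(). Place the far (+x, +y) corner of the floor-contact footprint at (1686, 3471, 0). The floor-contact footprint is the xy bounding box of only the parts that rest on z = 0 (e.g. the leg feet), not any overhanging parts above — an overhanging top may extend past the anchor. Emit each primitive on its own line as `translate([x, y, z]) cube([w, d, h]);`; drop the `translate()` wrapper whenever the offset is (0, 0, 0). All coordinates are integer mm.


translate([235, 163, 0]) cube([1451, 3308, 67]);


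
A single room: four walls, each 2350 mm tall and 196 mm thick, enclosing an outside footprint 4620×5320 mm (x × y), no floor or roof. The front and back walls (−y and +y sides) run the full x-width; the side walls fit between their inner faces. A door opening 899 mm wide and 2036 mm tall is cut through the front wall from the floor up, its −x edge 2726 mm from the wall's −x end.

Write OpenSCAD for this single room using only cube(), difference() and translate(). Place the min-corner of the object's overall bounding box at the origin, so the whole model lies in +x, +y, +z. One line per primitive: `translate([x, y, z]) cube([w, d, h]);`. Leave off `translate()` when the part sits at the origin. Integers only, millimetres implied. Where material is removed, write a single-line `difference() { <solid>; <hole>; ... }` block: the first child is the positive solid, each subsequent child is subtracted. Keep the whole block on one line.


difference() { cube([4620, 196, 2350]); translate([2726, 0, 0]) cube([899, 196, 2036]); }
translate([0, 5124, 0]) cube([4620, 196, 2350]);
translate([0, 196, 0]) cube([196, 4928, 2350]);
translate([4424, 196, 0]) cube([196, 4928, 2350]);


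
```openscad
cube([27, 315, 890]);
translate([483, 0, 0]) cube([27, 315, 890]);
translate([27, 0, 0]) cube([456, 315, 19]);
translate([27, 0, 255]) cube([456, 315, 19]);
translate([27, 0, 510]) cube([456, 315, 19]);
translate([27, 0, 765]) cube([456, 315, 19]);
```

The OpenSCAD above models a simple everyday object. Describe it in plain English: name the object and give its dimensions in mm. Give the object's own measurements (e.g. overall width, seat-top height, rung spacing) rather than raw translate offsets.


An open bookshelf. Two side panels, each 27 mm thick, 315 mm deep and 890 mm tall, stand 510 mm apart (outside-to-outside). Between them sit 4 shelves, each 19 mm thick and 315 mm deep, spanning the full gap between the sides. The bottom shelf rests on the floor (its underside at z = 0) and the clear gap between one shelf's top and the next shelf's underside is 236 mm.


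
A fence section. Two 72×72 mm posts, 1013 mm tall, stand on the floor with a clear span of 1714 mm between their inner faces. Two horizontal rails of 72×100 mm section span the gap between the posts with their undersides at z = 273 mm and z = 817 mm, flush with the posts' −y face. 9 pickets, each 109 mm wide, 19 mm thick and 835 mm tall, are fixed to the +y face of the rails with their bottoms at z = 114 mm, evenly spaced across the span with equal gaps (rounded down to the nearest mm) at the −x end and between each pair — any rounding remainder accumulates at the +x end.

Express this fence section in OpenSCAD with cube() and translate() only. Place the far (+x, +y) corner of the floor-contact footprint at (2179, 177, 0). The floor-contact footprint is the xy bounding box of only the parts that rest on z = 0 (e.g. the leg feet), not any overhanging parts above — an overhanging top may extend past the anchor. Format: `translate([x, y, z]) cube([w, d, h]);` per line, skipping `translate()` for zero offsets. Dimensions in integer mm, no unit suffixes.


translate([321, 105, 0]) cube([72, 72, 1013]);
translate([2107, 105, 0]) cube([72, 72, 1013]);
translate([393, 105, 273]) cube([1714, 72, 100]);
translate([393, 105, 817]) cube([1714, 72, 100]);
translate([466, 177, 114]) cube([109, 19, 835]);
translate([648, 177, 114]) cube([109, 19, 835]);
translate([830, 177, 114]) cube([109, 19, 835]);
translate([1012, 177, 114]) cube([109, 19, 835]);
translate([1194, 177, 114]) cube([109, 19, 835]);
translate([1376, 177, 114]) cube([109, 19, 835]);
translate([1558, 177, 114]) cube([109, 19, 835]);
translate([1740, 177, 114]) cube([109, 19, 835]);
translate([1922, 177, 114]) cube([109, 19, 835]);


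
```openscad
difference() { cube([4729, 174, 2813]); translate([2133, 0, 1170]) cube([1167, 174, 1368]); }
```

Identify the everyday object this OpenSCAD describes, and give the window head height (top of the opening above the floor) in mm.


A wall with a window opening. The window head height is 2538 mm.

A wall with a rectangular opening subtracted — a window. Sill at z = 1170, opening 1368 mm tall, so the head is at 1170 + 1368 = 2538 mm.


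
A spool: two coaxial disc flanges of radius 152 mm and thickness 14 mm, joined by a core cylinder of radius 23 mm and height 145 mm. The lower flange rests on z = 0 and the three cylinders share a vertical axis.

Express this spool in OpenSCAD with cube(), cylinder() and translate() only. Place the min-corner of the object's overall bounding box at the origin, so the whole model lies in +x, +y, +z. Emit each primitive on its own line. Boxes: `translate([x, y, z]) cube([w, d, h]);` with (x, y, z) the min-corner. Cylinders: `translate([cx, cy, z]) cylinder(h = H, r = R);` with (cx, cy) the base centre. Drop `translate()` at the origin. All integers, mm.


translate([152, 152, 0]) cylinder(h = 14, r = 152);
translate([152, 152, 14]) cylinder(h = 145, r = 23);
translate([152, 152, 159]) cylinder(h = 14, r = 152);


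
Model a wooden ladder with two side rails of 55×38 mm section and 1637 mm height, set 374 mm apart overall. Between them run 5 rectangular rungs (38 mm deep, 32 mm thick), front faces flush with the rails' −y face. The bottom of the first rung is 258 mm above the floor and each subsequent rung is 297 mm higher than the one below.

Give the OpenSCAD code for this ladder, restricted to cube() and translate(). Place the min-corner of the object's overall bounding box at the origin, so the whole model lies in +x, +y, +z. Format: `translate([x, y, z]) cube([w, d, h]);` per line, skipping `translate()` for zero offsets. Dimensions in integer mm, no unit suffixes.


cube([55, 38, 1637]);
translate([319, 0, 0]) cube([55, 38, 1637]);
translate([55, 0, 258]) cube([264, 38, 32]);
translate([55, 0, 555]) cube([264, 38, 32]);
translate([55, 0, 852]) cube([264, 38, 32]);
translate([55, 0, 1149]) cube([264, 38, 32]);
translate([55, 0, 1446]) cube([264, 38, 32]);


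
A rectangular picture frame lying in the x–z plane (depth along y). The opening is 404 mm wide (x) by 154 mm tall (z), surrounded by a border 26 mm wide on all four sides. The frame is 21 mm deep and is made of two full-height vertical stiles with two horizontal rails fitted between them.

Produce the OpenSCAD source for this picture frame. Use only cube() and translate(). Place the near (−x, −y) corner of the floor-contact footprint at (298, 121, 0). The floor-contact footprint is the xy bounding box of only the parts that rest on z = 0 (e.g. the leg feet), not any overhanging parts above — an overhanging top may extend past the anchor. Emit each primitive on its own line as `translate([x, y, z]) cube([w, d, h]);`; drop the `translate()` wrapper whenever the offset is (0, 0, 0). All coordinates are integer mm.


translate([298, 121, 0]) cube([26, 21, 206]);
translate([728, 121, 0]) cube([26, 21, 206]);
translate([324, 121, 0]) cube([404, 21, 26]);
translate([324, 121, 180]) cube([404, 21, 26]);


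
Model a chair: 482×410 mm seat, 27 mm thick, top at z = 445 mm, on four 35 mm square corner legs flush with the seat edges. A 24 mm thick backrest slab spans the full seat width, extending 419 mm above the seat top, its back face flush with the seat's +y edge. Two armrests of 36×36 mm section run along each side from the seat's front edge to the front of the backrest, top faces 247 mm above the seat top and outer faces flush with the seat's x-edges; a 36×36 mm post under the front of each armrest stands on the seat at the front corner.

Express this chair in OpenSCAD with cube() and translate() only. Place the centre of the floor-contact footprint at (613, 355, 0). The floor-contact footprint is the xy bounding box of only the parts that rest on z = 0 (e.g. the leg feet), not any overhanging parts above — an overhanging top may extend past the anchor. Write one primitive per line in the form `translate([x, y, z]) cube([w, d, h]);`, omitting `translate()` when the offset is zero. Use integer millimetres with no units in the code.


// leg_h = 445 - 27 = 418
// arm post h = 247 - 36 = 211
translate([372, 150, 418]) cube([482, 410, 27]);
translate([372, 150, 0]) cube([35, 35, 418]);
translate([819, 150, 0]) cube([35, 35, 418]);
translate([372, 525, 0]) cube([35, 35, 418]);
translate([819, 525, 0]) cube([35, 35, 418]);
translate([372, 536, 445]) cube([482, 24, 419]);
translate([372, 150, 656]) cube([36, 386, 36]);
translate([818, 150, 656]) cube([36, 386, 36]);
translate([372, 150, 445]) cube([36, 36, 211]);
translate([818, 150, 445]) cube([36, 36, 211]);


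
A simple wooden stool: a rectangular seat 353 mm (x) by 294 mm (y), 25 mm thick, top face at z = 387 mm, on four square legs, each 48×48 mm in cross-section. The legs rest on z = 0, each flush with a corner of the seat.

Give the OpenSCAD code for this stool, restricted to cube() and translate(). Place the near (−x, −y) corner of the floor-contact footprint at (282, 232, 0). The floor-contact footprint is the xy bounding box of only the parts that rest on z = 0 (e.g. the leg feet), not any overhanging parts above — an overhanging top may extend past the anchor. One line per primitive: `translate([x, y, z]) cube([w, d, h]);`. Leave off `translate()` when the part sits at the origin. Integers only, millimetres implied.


translate([282, 232, 362]) cube([353, 294, 25]);
translate([282, 232, 0]) cube([48, 48, 362]);
translate([587, 232, 0]) cube([48, 48, 362]);
translate([282, 478, 0]) cube([48, 48, 362]);
translate([587, 478, 0]) cube([48, 48, 362]);


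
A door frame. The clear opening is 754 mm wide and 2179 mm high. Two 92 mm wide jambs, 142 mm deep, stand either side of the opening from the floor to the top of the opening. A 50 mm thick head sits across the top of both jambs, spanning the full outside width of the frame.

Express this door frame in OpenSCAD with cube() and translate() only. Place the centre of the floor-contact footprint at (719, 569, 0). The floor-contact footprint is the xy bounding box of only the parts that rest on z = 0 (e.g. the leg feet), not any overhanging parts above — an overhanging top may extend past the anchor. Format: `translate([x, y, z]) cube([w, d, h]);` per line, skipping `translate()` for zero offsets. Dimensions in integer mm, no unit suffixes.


translate([250, 498, 0]) cube([92, 142, 2179]);
translate([1096, 498, 0]) cube([92, 142, 2179]);
translate([250, 498, 2179]) cube([938, 142, 50]);


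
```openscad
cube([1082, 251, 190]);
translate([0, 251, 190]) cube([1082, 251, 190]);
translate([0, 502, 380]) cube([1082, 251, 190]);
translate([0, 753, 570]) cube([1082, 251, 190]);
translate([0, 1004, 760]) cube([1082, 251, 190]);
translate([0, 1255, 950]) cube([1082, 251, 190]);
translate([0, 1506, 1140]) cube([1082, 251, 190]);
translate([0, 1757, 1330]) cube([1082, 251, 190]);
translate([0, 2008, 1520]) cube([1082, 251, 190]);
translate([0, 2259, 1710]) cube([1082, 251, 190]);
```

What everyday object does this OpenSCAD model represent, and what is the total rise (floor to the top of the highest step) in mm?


A staircase. The total rise is 1900 mm.

10 identical blocks, each offset up and back from the previous — a staircase. Each step is 190 mm tall and there are 10 of them, so the total rise is 10 × 190 = 1900 mm.


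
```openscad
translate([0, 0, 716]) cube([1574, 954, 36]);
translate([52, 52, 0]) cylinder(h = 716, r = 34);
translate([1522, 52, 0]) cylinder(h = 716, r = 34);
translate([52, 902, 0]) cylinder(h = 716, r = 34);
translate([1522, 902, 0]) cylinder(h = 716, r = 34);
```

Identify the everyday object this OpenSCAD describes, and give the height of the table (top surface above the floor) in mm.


A table. The table height is 752 mm.

A 1574×954×36 slab sits at z = 716 on four Ø68 mm round legs — a table. The top surface is at 716 + 36 = 752 mm.


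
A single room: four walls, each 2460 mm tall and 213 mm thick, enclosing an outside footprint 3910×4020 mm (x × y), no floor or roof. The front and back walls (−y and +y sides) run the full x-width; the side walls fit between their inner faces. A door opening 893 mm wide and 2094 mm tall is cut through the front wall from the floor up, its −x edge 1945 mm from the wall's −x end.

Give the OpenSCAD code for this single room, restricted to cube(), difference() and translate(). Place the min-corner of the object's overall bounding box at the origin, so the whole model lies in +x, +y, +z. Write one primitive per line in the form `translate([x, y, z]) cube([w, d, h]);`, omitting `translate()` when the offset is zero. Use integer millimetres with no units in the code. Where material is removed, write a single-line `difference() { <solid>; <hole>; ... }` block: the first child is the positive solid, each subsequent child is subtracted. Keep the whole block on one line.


difference() { cube([3910, 213, 2460]); translate([1945, 0, 0]) cube([893, 213, 2094]); }
translate([0, 3807, 0]) cube([3910, 213, 2460]);
translate([0, 213, 0]) cube([213, 3594, 2460]);
translate([3697, 213, 0]) cube([213, 3594, 2460]);


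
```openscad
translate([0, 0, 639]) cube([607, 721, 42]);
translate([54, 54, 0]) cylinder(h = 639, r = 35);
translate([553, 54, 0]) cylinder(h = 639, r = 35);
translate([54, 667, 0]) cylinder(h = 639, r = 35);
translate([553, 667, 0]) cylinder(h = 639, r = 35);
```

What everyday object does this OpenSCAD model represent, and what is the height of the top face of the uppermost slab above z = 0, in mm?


A table. The table height is 681 mm.

A 607×721×42 slab sits at z = 639 on four Ø70 mm round legs — a table. The top surface is at 639 + 42 = 681 mm.


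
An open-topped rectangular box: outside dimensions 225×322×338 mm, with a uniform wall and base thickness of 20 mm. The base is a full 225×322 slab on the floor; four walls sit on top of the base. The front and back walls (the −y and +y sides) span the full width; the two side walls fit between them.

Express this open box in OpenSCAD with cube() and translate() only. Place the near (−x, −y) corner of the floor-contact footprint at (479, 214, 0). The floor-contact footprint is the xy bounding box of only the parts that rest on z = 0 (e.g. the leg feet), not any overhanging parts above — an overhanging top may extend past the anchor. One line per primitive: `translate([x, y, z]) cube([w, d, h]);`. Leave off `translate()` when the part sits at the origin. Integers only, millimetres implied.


translate([479, 214, 0]) cube([225, 322, 20]);
translate([479, 214, 20]) cube([225, 20, 318]);
translate([479, 516, 20]) cube([225, 20, 318]);
translate([479, 234, 20]) cube([20, 282, 318]);
translate([684, 234, 20]) cube([20, 282, 318]);


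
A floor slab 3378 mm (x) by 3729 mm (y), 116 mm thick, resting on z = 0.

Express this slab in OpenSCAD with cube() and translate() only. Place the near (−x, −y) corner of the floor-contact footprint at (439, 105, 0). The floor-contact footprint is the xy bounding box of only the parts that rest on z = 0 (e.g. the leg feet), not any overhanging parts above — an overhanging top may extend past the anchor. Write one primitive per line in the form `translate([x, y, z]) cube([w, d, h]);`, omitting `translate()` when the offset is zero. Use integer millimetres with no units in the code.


translate([439, 105, 0]) cube([3378, 3729, 116]);


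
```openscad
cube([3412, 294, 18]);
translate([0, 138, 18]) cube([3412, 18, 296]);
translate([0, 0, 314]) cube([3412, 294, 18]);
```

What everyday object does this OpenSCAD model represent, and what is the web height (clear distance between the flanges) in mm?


An I-beam. The web height is 296 mm.

Two wide flanges with a thin centred web — an I-beam. Overall 332 mm minus two 18 mm flanges gives a web of 332 − 2·18 = 296 mm.


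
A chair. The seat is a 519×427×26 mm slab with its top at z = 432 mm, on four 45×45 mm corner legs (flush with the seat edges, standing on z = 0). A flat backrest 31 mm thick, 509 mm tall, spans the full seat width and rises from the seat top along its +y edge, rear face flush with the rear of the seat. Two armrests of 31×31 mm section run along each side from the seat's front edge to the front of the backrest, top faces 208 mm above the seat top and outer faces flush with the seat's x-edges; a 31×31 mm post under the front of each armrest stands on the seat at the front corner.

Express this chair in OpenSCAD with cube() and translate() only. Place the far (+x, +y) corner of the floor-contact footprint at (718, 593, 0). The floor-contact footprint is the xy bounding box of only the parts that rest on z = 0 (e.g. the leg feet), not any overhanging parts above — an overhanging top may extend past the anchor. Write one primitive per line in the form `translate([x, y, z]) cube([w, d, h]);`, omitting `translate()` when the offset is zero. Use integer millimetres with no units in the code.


translate([199, 166, 406]) cube([519, 427, 26]);
translate([199, 166, 0]) cube([45, 45, 406]);
translate([673, 166, 0]) cube([45, 45, 406]);
translate([199, 548, 0]) cube([45, 45, 406]);
translate([673, 548, 0]) cube([45, 45, 406]);
translate([199, 562, 432]) cube([519, 31, 509]);
translate([199, 166, 609]) cube([31, 396, 31]);
translate([687, 166, 609]) cube([31, 396, 31]);
translate([199, 166, 432]) cube([31, 31, 177]);
translate([687, 166, 432]) cube([31, 31, 177]);


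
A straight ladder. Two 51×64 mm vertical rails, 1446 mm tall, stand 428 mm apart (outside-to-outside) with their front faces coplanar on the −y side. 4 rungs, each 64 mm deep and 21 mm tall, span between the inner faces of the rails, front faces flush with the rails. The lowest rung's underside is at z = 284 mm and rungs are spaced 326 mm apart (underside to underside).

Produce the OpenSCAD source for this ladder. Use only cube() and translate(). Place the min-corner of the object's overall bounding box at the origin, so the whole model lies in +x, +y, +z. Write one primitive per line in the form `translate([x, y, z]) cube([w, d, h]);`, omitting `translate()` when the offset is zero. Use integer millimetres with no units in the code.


// rung span = 428 - 2*51 = 326
// rung[k] z = 284 + k*326
cube([51, 64, 1446]);
translate([377, 0, 0]) cube([51, 64, 1446]);
translate([51, 0, 284]) cube([326, 64, 21]);
translate([51, 0, 610]) cube([326, 64, 21]);
translate([51, 0, 936]) cube([326, 64, 21]);
translate([51, 0, 1262]) cube([326, 64, 21]);


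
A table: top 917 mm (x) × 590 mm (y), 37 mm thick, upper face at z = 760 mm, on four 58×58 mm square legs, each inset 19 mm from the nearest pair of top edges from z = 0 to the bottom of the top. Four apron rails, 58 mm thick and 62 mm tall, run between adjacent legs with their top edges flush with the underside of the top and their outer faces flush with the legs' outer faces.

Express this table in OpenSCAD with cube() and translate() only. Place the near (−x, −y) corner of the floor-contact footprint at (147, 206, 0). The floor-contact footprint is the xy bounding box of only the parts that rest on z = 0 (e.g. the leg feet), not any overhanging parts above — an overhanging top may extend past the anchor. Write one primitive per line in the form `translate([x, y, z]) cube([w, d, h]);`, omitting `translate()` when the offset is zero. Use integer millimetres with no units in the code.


translate([128, 187, 723]) cube([917, 590, 37]);
translate([147, 206, 0]) cube([58, 58, 723]);
translate([968, 206, 0]) cube([58, 58, 723]);
translate([147, 700, 0]) cube([58, 58, 723]);
translate([968, 700, 0]) cube([58, 58, 723]);
translate([205, 206, 661]) cube([763, 58, 62]);
translate([205, 700, 661]) cube([763, 58, 62]);
translate([147, 264, 661]) cube([58, 436, 62]);
translate([968, 264, 661]) cube([58, 436, 62]);


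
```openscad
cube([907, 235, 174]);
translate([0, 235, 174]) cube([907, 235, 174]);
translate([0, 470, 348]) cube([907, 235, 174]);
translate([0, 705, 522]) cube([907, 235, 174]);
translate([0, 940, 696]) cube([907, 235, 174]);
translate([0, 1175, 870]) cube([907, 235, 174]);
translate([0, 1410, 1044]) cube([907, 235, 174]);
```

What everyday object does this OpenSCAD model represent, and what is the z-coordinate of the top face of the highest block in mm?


A staircase. The total rise is 1218 mm.

7 identical blocks, each offset up and back from the previous — a staircase. Each step is 174 mm tall and there are 7 of them, so the total rise is 7 × 174 = 1218 mm.


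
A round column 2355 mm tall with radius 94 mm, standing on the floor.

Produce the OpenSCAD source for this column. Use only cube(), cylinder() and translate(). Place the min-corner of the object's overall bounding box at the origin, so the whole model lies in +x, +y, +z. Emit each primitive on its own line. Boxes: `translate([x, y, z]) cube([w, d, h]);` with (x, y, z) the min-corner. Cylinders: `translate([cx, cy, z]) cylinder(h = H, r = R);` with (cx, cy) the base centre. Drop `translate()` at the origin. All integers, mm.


translate([94, 94, 0]) cylinder(h = 2355, r = 94);


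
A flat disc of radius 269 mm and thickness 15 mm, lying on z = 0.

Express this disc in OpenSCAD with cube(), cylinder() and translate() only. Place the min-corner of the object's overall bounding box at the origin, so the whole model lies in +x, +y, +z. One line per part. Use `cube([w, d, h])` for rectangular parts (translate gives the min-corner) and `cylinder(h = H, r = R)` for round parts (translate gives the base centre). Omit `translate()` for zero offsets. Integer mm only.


translate([269, 269, 0]) cylinder(h = 15, r = 269);


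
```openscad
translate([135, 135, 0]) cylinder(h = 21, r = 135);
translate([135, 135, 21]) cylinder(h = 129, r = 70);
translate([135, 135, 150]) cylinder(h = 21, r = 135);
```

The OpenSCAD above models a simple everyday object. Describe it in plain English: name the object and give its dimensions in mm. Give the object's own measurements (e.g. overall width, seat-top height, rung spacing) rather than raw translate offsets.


A spool: two coaxial disc flanges of radius 135 mm and thickness 21 mm, joined by a core cylinder of radius 70 mm and height 129 mm. The lower flange rests on z = 0 and the three cylinders share a vertical axis.


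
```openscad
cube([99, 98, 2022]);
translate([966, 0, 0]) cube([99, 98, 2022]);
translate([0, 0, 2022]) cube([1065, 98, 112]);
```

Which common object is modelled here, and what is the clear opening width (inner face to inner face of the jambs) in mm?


A door frame. The clear opening width is 867 mm.

Two 2022 mm tall posts with a header on top — a door frame. The left jamb is 99 mm wide at x = 0; the right jamb starts at x = 966. The clear opening is 966 − 99 = 867 mm.


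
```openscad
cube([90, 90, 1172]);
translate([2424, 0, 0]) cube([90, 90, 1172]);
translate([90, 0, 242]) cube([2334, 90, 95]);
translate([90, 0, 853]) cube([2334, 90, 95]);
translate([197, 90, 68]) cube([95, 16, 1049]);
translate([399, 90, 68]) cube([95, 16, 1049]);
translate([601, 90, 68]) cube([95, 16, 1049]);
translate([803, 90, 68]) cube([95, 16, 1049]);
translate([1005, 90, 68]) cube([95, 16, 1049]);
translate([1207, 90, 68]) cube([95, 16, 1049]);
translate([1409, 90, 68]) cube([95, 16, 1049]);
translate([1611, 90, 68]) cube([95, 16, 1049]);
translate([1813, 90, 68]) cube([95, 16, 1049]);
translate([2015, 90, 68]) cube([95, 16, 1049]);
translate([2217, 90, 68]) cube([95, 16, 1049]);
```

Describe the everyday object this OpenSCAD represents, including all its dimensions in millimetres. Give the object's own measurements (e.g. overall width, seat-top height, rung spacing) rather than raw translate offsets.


A fence section. Two 90×90 mm posts, 1172 mm tall, stand on the floor with a clear span of 2334 mm between their inner faces. Two horizontal rails of 90×95 mm section span the gap between the posts with their undersides at z = 242 mm and z = 853 mm, flush with the posts' −y face. 11 pickets, each 95 mm wide, 16 mm thick and 1049 mm tall, are fixed to the +y face of the rails with their bottoms at z = 68 mm, spaced across the span with a 107 mm gap after the −x post and between neighbouring pickets, with 112 mm left before the +x post.


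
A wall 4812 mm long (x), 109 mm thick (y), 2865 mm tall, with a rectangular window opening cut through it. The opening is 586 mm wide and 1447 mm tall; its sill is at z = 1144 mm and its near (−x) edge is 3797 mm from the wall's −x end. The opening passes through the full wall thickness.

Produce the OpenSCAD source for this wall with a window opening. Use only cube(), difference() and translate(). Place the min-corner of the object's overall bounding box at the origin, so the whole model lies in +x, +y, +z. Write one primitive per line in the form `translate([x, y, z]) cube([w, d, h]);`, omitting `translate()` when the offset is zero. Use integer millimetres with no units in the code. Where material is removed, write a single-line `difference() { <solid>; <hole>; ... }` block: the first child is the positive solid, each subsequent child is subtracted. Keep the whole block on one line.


difference() { cube([4812, 109, 2865]); translate([3797, 0, 1144]) cube([586, 109, 1447]); }


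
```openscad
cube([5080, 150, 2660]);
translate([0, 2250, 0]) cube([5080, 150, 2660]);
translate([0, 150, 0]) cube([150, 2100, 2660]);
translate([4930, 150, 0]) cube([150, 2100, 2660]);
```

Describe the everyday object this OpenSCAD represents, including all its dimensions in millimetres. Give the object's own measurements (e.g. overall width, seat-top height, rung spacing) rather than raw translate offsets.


The wall frame of a small rectangular building: four walls, each 2660 mm tall and 150 mm thick, enclosing a footprint 5080 mm (x) by 2400 mm (y) outside-to-outside, with no floor or roof. The front and back walls (the −y and +y sides) span the full width; the two side walls fit between them.


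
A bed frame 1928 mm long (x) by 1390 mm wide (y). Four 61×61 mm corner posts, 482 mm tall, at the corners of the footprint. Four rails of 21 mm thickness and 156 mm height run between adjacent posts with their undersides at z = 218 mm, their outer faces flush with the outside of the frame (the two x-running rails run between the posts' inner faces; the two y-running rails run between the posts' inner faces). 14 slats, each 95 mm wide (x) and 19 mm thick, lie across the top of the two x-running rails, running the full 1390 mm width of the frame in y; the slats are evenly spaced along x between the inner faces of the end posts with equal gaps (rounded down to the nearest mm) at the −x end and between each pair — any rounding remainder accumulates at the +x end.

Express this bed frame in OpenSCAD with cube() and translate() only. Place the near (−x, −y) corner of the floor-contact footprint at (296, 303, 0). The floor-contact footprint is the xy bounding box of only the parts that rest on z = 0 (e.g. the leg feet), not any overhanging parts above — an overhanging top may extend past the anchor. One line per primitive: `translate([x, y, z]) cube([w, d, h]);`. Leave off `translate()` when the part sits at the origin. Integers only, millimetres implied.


translate([296, 303, 0]) cube([61, 61, 482]);
translate([296, 1632, 0]) cube([61, 61, 482]);
translate([2163, 303, 0]) cube([61, 61, 482]);
translate([2163, 1632, 0]) cube([61, 61, 482]);
translate([357, 303, 218]) cube([1806, 21, 156]);
translate([357, 1672, 218]) cube([1806, 21, 156]);
translate([296, 364, 218]) cube([21, 1268, 156]);
translate([2203, 364, 218]) cube([21, 1268, 156]);
translate([388, 303, 374]) cube([95, 1390, 19]);
translate([514, 303, 374]) cube([95, 1390, 19]);
translate([640, 303, 374]) cube([95, 1390, 19]);
translate([766, 303, 374]) cube([95, 1390, 19]);
translate([892, 303, 374]) cube([95, 1390, 19]);
translate([1018, 303, 374]) cube([95, 1390, 19]);
translate([1144, 303, 374]) cube([95, 1390, 19]);
translate([1270, 303, 374]) cube([95, 1390, 19]);
translate([1396, 303, 374]) cube([95, 1390, 19]);
translate([1522, 303, 374]) cube([95, 1390, 19]);
translate([1648, 303, 374]) cube([95, 1390, 19]);
translate([1774, 303, 374]) cube([95, 1390, 19]);
translate([1900, 303, 374]) cube([95, 1390, 19]);
translate([2026, 303, 374]) cube([95, 1390, 19]);


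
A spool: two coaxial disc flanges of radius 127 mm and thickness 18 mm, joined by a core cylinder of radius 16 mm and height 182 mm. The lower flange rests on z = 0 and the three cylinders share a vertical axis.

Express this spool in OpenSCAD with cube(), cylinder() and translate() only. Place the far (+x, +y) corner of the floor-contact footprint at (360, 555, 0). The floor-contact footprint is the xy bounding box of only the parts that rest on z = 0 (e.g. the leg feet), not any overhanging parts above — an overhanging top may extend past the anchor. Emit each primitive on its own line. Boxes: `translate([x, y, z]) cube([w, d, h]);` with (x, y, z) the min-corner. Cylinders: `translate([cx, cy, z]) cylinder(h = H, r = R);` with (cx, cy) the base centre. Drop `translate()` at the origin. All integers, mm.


translate([233, 428, 0]) cylinder(h = 18, r = 127);
translate([233, 428, 18]) cylinder(h = 182, r = 16);
translate([233, 428, 200]) cylinder(h = 18, r = 127);
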